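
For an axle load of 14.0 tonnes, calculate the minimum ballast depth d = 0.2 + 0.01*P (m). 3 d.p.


d = 0.2 + 0.01 * 14.0
d = 0.2 + 0.14
d = 0.340 m

0.340


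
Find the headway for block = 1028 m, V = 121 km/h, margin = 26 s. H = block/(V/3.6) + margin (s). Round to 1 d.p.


V = 121 / 3.6 = 33.6111 m/s
Block traversal time = 1028 / 33.6111 = 30.5851 s
Headway = 30.5851 + 26
Headway = 56.6 s

56.6


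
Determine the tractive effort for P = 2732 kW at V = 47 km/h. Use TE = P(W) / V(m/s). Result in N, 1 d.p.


Convert: P = 2732 kW = 2732000 W
V = 47 / 3.6 = 13.0556 m/s
TE = 2732000 / 13.0556
TE = 209259.6 N

209259.6


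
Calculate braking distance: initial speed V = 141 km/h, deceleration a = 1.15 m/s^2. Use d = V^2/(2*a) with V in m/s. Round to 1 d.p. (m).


Convert speed: V = 141 / 3.6 = 39.1667 m/s
V^2 = 1534.0278
d = 1534.0278 / (2 * 1.15)
d = 1534.0278 / 2.3
d = 667.0 m

667.0


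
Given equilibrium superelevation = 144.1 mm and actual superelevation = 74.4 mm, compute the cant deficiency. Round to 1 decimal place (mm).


Cant deficiency = equilibrium cant - actual cant
CD = 144.1 - 74.4
CD = 69.7 mm

69.7


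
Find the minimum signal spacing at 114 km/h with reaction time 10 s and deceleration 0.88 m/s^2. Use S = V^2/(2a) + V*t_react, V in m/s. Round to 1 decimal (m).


V = 114 / 3.6 = 31.6667 m/s
Braking distance = 31.6667^2 / (2*0.88) = 569.7601 m
Sighting distance = 31.6667 * 10 = 316.6667 m
S = 569.7601 + 316.6667 = 886.4 m

886.4


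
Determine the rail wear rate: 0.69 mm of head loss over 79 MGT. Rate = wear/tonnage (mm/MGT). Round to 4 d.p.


Wear rate = total wear / cumulative tonnage
Rate = 0.69 / 79
Rate = 0.0087 mm/MGT

0.0087


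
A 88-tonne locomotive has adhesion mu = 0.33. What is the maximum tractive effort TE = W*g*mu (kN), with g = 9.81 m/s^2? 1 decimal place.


TE_max = W * g * mu
TE_max = 88 * 9.81 * 0.33
TE_max = 863.28 * 0.33
TE_max = 284.9 kN

284.9


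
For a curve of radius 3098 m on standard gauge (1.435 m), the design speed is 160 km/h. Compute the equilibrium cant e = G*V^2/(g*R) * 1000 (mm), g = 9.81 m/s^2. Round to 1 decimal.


Convert speed: V = 160 / 3.6 = 44.4444 m/s
Apply formula: e = 1.435 * 44.4444^2 / (9.81 * 3098)
e = 1.435 * 1975.3086 / 30391.38
e = 0.093269 m = 93.3 mm

93.3


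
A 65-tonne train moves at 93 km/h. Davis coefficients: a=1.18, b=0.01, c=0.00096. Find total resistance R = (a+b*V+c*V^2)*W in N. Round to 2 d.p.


b*V = 0.01 * 93 = 0.93
c*V^2 = 0.00096 * 8649 = 8.30304
R_per_t = 1.18 + 0.93 + 8.30304 = 10.41304 N/t
R_total = 10.41304 * 65 = 676.85 N

676.85


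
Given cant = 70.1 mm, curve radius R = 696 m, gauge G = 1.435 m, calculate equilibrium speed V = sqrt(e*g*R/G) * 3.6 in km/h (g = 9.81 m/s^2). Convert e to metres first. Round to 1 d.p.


Convert cant: e = 70.1 mm = 0.0701 m
V_ms = sqrt(0.0701 * 9.81 * 696 / 1.435)
V_ms = sqrt(333.537266) = 18.263 m/s
V = 18.263 * 3.6 = 65.7 km/h

65.7


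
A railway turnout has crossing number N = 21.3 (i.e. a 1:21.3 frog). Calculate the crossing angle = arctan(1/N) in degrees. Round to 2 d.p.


1/N = 1/21.3 = 0.046948
angle = arctan(0.046948) = 0.046914 rad
angle = 0.046914 * 180/pi = 2.69 degrees

2.69


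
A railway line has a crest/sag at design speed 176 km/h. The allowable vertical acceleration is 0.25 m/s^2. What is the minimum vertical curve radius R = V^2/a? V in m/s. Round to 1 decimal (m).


Convert speed: V = 176 / 3.6 = 48.8889 m/s
V^2 = 2390.1235 m^2/s^2
R_v = 2390.1235 / 0.25
R_v = 9560.5 m

9560.5


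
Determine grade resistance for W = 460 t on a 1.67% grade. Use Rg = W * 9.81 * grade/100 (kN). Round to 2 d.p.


Rg = W * 9.81 * grade / 100
Rg = 460 * 9.81 * 1.67 / 100
Rg = 4512.6 * 0.0167
Rg = 75.36 kN

75.36


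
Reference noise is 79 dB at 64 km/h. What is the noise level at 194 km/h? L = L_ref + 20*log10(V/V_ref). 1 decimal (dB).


V/V_ref = 194 / 64 = 3.03125
log10(3.03125) = 0.481622
20 * 0.481622 = 9.6324
L = 79 + 9.6324 = 88.6 dB

88.6


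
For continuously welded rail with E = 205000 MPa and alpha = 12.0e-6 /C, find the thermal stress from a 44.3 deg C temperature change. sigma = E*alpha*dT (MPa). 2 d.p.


sigma = E * alpha * dT
sigma = 205000 * 12.0e-6 * 44.3
sigma = 2.46 * 44.3
sigma = 108.98 MPa

108.98


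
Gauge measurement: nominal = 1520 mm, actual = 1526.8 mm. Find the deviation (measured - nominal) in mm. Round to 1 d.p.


Deviation = measured - nominal
Deviation = 1526.8 - 1520
Deviation = 6.8 mm

6.8


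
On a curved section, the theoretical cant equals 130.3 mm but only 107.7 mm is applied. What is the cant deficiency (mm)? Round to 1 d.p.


Cant deficiency = equilibrium cant - actual cant
CD = 130.3 - 107.7
CD = 22.6 mm

22.6


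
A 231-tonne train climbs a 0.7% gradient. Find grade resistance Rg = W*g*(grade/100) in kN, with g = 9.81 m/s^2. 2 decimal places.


Rg = W * 9.81 * grade / 100
Rg = 231 * 9.81 * 0.7 / 100
Rg = 2266.11 * 0.007
Rg = 15.86 kN

15.86


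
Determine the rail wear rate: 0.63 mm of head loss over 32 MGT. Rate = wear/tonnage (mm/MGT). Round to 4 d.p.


Wear rate = total wear / cumulative tonnage
Rate = 0.63 / 32
Rate = 0.0197 mm/MGT

0.0197


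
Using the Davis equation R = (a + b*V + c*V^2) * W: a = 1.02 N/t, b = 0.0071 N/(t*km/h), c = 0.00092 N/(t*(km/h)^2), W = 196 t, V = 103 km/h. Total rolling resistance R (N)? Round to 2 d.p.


b*V = 0.0071 * 103 = 0.7313
c*V^2 = 0.00092 * 10609 = 9.76028
R_per_t = 1.02 + 0.7313 + 9.76028 = 11.51158 N/t
R_total = 11.51158 * 196 = 2256.27 N

2256.27


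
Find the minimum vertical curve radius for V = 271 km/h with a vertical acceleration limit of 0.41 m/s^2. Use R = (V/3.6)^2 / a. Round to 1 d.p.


Convert speed: V = 271 / 3.6 = 75.2778 m/s
V^2 = 5666.7438 m^2/s^2
R_v = 5666.7438 / 0.41
R_v = 13821.3 m

13821.3


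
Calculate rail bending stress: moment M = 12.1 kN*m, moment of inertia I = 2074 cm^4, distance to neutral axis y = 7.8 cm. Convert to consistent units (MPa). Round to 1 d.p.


Convert units:
M = 12.1 kN*m = 12100000 N*mm
y = 7.8 cm = 78 mm
I = 2074 cm^4 = 20740000 mm^4
sigma = 12100000 * 78 / 20740000
sigma = 45.5 MPa

45.5


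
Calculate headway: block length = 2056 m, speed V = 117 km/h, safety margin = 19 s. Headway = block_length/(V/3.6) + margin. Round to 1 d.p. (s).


V = 117 / 3.6 = 32.5 m/s
Block traversal time = 2056 / 32.5 = 63.2615 s
Headway = 63.2615 + 19
Headway = 82.3 s

82.3


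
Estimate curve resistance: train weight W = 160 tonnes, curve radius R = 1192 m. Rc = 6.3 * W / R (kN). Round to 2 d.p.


Rc = 6.3 * W / R
Rc = 6.3 * 160 / 1192
Rc = 1008.0 / 1192
Rc = 0.85 kN

0.85


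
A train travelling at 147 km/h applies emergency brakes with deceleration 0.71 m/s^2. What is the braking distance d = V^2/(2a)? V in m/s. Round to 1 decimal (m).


Convert speed: V = 147 / 3.6 = 40.8333 m/s
V^2 = 1667.3611
d = 1667.3611 / (2 * 0.71)
d = 1667.3611 / 1.42
d = 1174.2 m

1174.2


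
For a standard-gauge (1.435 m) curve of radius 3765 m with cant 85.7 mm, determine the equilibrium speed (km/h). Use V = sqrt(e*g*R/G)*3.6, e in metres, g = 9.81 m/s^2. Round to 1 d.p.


Convert cant: e = 85.7 mm = 0.0857 m
V_ms = sqrt(0.0857 * 9.81 * 3765 / 1.435)
V_ms = sqrt(2205.783627) = 46.9658 m/s
V = 46.9658 * 3.6 = 169.1 km/h

169.1


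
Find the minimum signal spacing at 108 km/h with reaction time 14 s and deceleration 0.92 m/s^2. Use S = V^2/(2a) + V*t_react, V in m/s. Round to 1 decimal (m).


V = 108 / 3.6 = 30.0 m/s
Braking distance = 30.0^2 / (2*0.92) = 489.1304 m
Sighting distance = 30.0 * 14 = 420.0 m
S = 489.1304 + 420.0 = 909.1 m

909.1


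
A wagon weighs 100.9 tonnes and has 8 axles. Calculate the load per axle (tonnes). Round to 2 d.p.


Load per axle = total weight / number of axles
Load = 100.9 / 8
Load = 12.61 tonnes

12.61


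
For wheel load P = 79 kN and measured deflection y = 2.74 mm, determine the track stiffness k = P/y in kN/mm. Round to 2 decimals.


Track stiffness k = P / y
k = 79 / 2.74
k = 28.83 kN/mm

28.83


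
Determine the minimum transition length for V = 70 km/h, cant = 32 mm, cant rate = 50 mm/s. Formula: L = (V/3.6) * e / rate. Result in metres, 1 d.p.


Convert speed: V = 70 / 3.6 = 19.4444 m/s
L = 19.4444 * 32 / 50
L = 622.2222 / 50
L = 12.4 m

12.4


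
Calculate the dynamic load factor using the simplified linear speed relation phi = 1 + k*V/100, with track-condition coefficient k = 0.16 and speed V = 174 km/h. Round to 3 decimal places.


phi = 1 + k * V / 100
phi = 1 + 0.16 * 174 / 100
phi = 1 + 0.2784
phi = 1.278

1.278


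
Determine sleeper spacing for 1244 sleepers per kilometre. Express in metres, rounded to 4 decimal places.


Spacing = 1000 m / number of sleepers
Spacing = 1000 / 1244
Spacing = 0.8039 m

0.8039


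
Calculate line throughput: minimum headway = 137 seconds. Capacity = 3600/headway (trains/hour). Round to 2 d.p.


Capacity = 3600 / headway
Capacity = 3600 / 137
Capacity = 26.28 trains/hour

26.28


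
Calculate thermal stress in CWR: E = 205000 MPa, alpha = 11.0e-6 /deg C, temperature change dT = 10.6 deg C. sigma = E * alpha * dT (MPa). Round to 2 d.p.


sigma = E * alpha * dT
sigma = 205000 * 11.0e-6 * 10.6
sigma = 2.255 * 10.6
sigma = 23.90 MPa

23.90


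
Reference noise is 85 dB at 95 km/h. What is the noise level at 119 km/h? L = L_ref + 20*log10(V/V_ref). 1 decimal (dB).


V/V_ref = 119 / 95 = 1.252632
log10(1.252632) = 0.097823
20 * 0.097823 = 1.9565
L = 85 + 1.9565 = 87.0 dB

87.0


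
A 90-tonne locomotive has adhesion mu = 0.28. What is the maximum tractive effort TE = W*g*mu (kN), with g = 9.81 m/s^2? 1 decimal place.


TE_max = W * g * mu
TE_max = 90 * 9.81 * 0.28
TE_max = 882.9 * 0.28
TE_max = 247.2 kN

247.2


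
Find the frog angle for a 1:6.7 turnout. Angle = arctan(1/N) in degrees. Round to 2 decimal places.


1/N = 1/6.7 = 0.149254
angle = arctan(0.149254) = 0.14816 rad
angle = 0.14816 * 180/pi = 8.49 degrees

8.49


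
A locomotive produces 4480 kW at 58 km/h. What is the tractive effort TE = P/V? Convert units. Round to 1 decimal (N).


Convert: P = 4480 kW = 4480000 W
V = 58 / 3.6 = 16.1111 m/s
TE = 4480000 / 16.1111
TE = 278069.0 N

278069.0


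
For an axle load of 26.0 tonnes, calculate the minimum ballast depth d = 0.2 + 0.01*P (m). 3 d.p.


d = 0.2 + 0.01 * 26.0
d = 0.2 + 0.26
d = 0.460 m

0.460


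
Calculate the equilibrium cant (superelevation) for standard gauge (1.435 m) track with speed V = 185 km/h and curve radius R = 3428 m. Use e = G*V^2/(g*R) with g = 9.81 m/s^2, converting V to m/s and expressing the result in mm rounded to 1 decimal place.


Convert speed: V = 185 / 3.6 = 51.3889 m/s
Apply formula: e = 1.435 * 51.3889^2 / (9.81 * 3428)
e = 1.435 * 2640.8179 / 33628.68
e = 0.112689 m = 112.7 mm

112.7


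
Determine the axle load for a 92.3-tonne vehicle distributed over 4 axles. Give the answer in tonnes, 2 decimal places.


Load per axle = total weight / number of axles
Load = 92.3 / 4
Load = 23.08 tonnes

23.08


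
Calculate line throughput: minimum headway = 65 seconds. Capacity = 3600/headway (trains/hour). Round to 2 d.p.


Capacity = 3600 / headway
Capacity = 3600 / 65
Capacity = 55.38 trains/hour

55.38


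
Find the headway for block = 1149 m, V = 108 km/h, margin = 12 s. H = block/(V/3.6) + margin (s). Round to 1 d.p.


V = 108 / 3.6 = 30.0 m/s
Block traversal time = 1149 / 30.0 = 38.3 s
Headway = 38.3 + 12
Headway = 50.3 s

50.3


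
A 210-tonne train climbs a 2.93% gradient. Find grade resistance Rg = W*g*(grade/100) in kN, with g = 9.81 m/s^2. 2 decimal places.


Rg = W * 9.81 * grade / 100
Rg = 210 * 9.81 * 2.93 / 100
Rg = 2060.1 * 0.0293
Rg = 60.36 kN

60.36


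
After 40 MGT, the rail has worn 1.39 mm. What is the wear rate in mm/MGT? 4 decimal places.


Wear rate = total wear / cumulative tonnage
Rate = 1.39 / 40
Rate = 0.0348 mm/MGT

0.0348


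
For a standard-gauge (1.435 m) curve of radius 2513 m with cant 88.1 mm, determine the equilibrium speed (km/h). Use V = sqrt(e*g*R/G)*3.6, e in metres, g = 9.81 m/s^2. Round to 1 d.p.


Convert cant: e = 88.1 mm = 0.0881 m
V_ms = sqrt(0.0881 * 9.81 * 2513 / 1.435)
V_ms = sqrt(1513.510727) = 38.9039 m/s
V = 38.9039 * 3.6 = 140.1 km/h

140.1


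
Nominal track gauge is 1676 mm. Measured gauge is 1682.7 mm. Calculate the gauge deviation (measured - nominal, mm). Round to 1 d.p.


Deviation = measured - nominal
Deviation = 1682.7 - 1676
Deviation = 6.7 mm

6.7


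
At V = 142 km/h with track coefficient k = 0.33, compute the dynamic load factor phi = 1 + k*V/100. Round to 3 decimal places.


phi = 1 + k * V / 100
phi = 1 + 0.33 * 142 / 100
phi = 1 + 0.4686
phi = 1.469

1.469


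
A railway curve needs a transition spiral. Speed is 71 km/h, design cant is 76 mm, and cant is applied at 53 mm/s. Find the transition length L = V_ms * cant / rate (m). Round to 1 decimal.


Convert speed: V = 71 / 3.6 = 19.7222 m/s
L = 19.7222 * 76 / 53
L = 1498.8889 / 53
L = 28.3 m

28.3


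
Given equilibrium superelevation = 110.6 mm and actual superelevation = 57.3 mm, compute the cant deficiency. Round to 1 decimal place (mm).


Cant deficiency = equilibrium cant - actual cant
CD = 110.6 - 57.3
CD = 53.3 mm

53.3


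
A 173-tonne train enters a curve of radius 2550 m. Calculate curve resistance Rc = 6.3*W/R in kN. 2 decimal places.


Rc = 6.3 * W / R
Rc = 6.3 * 173 / 2550
Rc = 1089.9 / 2550
Rc = 0.43 kN

0.43


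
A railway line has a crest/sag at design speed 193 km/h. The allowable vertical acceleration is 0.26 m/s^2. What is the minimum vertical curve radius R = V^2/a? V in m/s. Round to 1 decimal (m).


Convert speed: V = 193 / 3.6 = 53.6111 m/s
V^2 = 2874.1512 m^2/s^2
R_v = 2874.1512 / 0.26
R_v = 11054.4 m

11054.4


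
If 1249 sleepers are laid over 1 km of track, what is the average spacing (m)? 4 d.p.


Spacing = 1000 m / number of sleepers
Spacing = 1000 / 1249
Spacing = 0.8006 m

0.8006


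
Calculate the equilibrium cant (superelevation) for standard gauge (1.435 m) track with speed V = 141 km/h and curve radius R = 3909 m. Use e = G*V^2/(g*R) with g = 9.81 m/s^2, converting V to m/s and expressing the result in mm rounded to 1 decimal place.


Convert speed: V = 141 / 3.6 = 39.1667 m/s
Apply formula: e = 1.435 * 39.1667^2 / (9.81 * 3909)
e = 1.435 * 1534.0278 / 38347.29
e = 0.057405 m = 57.4 mm

57.4


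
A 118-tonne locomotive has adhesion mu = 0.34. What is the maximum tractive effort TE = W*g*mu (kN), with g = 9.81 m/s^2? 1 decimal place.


TE_max = W * g * mu
TE_max = 118 * 9.81 * 0.34
TE_max = 1157.58 * 0.34
TE_max = 393.6 kN

393.6


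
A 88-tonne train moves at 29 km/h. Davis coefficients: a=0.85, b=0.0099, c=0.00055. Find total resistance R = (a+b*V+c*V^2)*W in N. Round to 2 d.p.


b*V = 0.0099 * 29 = 0.2871
c*V^2 = 0.00055 * 841 = 0.46255
R_per_t = 0.85 + 0.2871 + 0.46255 = 1.59965 N/t
R_total = 1.59965 * 88 = 140.77 N

140.77


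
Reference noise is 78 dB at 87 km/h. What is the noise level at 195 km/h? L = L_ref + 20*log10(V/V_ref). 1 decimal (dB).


V/V_ref = 195 / 87 = 2.241379
log10(2.241379) = 0.350515
20 * 0.350515 = 7.0103
L = 78 + 7.0103 = 85.0 dB

85.0


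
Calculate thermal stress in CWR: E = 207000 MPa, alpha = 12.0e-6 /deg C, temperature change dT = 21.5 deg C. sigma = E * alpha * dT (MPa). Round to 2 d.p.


sigma = E * alpha * dT
sigma = 207000 * 12.0e-6 * 21.5
sigma = 2.484 * 21.5
sigma = 53.41 MPa

53.41


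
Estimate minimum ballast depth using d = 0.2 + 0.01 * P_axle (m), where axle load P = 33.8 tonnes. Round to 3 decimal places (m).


d = 0.2 + 0.01 * 33.8
d = 0.2 + 0.338
d = 0.538 m

0.538


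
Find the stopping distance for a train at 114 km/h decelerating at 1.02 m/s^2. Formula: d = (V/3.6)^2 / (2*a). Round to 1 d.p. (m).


Convert speed: V = 114 / 3.6 = 31.6667 m/s
V^2 = 1002.7778
d = 1002.7778 / (2 * 1.02)
d = 1002.7778 / 2.04
d = 491.6 m

491.6


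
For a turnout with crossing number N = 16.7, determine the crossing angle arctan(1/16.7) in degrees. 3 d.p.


1/N = 1/16.7 = 0.05988
angle = arctan(0.05988) = 0.059809 rad
angle = 0.059809 * 180/pi = 3.427 degrees

3.427


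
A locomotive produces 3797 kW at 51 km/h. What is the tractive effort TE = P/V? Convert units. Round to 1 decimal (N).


Convert: P = 3797 kW = 3797000 W
V = 51 / 3.6 = 14.1667 m/s
TE = 3797000 / 14.1667
TE = 268023.5 N

268023.5


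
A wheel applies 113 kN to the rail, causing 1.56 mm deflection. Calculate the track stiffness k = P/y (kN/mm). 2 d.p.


Track stiffness k = P / y
k = 113 / 1.56
k = 72.44 kN/mm

72.44


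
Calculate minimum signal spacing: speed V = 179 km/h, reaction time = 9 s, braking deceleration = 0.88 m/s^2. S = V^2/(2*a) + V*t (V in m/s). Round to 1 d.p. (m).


V = 179 / 3.6 = 49.7222 m/s
Braking distance = 49.7222^2 / (2*0.88) = 1404.7156 m
Sighting distance = 49.7222 * 9 = 447.5 m
S = 1404.7156 + 447.5 = 1852.2 m

1852.2


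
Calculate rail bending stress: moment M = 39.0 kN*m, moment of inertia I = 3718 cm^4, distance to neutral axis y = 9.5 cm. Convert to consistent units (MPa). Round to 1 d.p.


Convert units:
M = 39.0 kN*m = 39000000 N*mm
y = 9.5 cm = 95 mm
I = 3718 cm^4 = 37180000 mm^4
sigma = 39000000 * 95 / 37180000
sigma = 99.7 MPa

99.7


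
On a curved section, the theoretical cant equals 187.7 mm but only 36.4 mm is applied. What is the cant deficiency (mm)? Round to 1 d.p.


Cant deficiency = equilibrium cant - actual cant
CD = 187.7 - 36.4
CD = 151.3 mm

151.3


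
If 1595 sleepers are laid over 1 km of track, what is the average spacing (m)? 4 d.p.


Spacing = 1000 m / number of sleepers
Spacing = 1000 / 1595
Spacing = 0.6270 m

0.6270


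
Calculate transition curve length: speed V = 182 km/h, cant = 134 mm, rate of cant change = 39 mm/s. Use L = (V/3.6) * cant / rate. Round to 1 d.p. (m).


Convert speed: V = 182 / 3.6 = 50.5556 m/s
L = 50.5556 * 134 / 39
L = 6774.4444 / 39
L = 173.7 m

173.7


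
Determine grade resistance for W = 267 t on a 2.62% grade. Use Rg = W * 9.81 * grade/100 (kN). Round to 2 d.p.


Rg = W * 9.81 * grade / 100
Rg = 267 * 9.81 * 2.62 / 100
Rg = 2619.27 * 0.0262
Rg = 68.62 kN

68.62


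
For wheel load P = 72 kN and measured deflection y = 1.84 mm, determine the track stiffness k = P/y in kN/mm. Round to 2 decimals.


Track stiffness k = P / y
k = 72 / 1.84
k = 39.13 kN/mm

39.13


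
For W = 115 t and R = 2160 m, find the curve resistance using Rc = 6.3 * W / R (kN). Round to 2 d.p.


Rc = 6.3 * W / R
Rc = 6.3 * 115 / 2160
Rc = 724.5 / 2160
Rc = 0.34 kN

0.34


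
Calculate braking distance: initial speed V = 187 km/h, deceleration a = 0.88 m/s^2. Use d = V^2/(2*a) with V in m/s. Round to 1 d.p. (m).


Convert speed: V = 187 / 3.6 = 51.9444 m/s
V^2 = 2698.2253
d = 2698.2253 / (2 * 0.88)
d = 2698.2253 / 1.76
d = 1533.1 m

1533.1


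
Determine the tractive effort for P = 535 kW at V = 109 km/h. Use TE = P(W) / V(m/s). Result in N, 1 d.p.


Convert: P = 535 kW = 535000 W
V = 109 / 3.6 = 30.2778 m/s
TE = 535000 / 30.2778
TE = 17669.7 N

17669.7


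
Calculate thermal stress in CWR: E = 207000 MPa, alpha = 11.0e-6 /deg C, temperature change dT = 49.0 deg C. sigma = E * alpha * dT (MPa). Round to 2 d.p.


sigma = E * alpha * dT
sigma = 207000 * 11.0e-6 * 49.0
sigma = 2.277 * 49.0
sigma = 111.57 MPa

111.57


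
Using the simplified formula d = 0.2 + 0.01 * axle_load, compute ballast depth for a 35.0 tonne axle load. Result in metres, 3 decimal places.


d = 0.2 + 0.01 * 35.0
d = 0.2 + 0.35
d = 0.550 m

0.550


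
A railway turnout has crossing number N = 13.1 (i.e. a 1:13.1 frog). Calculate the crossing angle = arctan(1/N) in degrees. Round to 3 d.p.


1/N = 1/13.1 = 0.076336
angle = arctan(0.076336) = 0.076188 rad
angle = 0.076188 * 180/pi = 4.365 degrees

4.365


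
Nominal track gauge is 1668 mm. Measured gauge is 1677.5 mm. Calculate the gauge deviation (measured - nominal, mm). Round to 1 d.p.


Deviation = measured - nominal
Deviation = 1677.5 - 1668
Deviation = 9.5 mm

9.5


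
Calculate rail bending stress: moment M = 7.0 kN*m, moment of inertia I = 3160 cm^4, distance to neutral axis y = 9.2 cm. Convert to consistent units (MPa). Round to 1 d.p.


Convert units:
M = 7.0 kN*m = 7000000 N*mm
y = 9.2 cm = 92 mm
I = 3160 cm^4 = 31600000 mm^4
sigma = 7000000 * 92 / 31600000
sigma = 20.4 MPa

20.4


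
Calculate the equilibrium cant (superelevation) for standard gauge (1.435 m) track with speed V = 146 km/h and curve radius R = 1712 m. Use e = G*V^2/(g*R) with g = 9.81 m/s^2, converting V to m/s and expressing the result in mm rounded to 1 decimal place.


Convert speed: V = 146 / 3.6 = 40.5556 m/s
Apply formula: e = 1.435 * 40.5556^2 / (9.81 * 1712)
e = 1.435 * 1644.7531 / 16794.72
e = 0.140533 m = 140.5 mm

140.5


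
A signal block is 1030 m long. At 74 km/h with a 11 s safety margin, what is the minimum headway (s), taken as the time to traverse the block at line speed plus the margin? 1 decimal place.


V = 74 / 3.6 = 20.5556 m/s
Block traversal time = 1030 / 20.5556 = 50.1081 s
Headway = 50.1081 + 11
Headway = 61.1 s

61.1


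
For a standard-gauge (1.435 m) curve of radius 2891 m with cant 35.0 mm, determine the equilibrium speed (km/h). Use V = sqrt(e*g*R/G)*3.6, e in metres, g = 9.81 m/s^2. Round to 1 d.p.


Convert cant: e = 35.0 mm = 0.0350 m
V_ms = sqrt(0.0350 * 9.81 * 2891 / 1.435)
V_ms = sqrt(691.724634) = 26.3007 m/s
V = 26.3007 * 3.6 = 94.7 km/h

94.7


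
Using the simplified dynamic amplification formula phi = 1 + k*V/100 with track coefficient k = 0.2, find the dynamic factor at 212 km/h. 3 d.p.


phi = 1 + k * V / 100
phi = 1 + 0.2 * 212 / 100
phi = 1 + 0.424
phi = 1.424

1.424


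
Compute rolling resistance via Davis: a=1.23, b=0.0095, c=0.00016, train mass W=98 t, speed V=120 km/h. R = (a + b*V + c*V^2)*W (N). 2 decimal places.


b*V = 0.0095 * 120 = 1.14
c*V^2 = 0.00016 * 14400 = 2.304
R_per_t = 1.23 + 1.14 + 2.304 = 4.674 N/t
R_total = 4.674 * 98 = 458.05 N

458.05


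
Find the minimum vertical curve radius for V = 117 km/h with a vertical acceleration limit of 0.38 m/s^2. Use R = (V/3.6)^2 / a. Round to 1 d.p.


Convert speed: V = 117 / 3.6 = 32.5 m/s
V^2 = 1056.25 m^2/s^2
R_v = 1056.25 / 0.38
R_v = 2779.6 m

2779.6


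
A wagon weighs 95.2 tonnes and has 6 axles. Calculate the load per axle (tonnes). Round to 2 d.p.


Load per axle = total weight / number of axles
Load = 95.2 / 6
Load = 15.87 tonnes

15.87


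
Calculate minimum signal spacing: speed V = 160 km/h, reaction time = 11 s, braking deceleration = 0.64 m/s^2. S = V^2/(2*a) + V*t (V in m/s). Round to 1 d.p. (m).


V = 160 / 3.6 = 44.4444 m/s
Braking distance = 44.4444^2 / (2*0.64) = 1543.2099 m
Sighting distance = 44.4444 * 11 = 488.8889 m
S = 1543.2099 + 488.8889 = 2032.1 m

2032.1


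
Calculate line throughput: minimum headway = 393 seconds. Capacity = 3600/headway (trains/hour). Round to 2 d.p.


Capacity = 3600 / headway
Capacity = 3600 / 393
Capacity = 9.16 trains/hour

9.16


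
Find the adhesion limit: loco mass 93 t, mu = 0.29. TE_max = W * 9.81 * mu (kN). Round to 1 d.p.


TE_max = W * g * mu
TE_max = 93 * 9.81 * 0.29
TE_max = 912.33 * 0.29
TE_max = 264.6 kN

264.6


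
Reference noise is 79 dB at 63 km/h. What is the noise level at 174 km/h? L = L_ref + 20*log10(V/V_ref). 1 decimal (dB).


V/V_ref = 174 / 63 = 2.761905
log10(2.761905) = 0.441209
20 * 0.441209 = 8.8242
L = 79 + 8.8242 = 87.8 dB

87.8


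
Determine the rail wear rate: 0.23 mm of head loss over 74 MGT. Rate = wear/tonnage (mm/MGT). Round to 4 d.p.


Wear rate = total wear / cumulative tonnage
Rate = 0.23 / 74
Rate = 0.0031 mm/MGT

0.0031


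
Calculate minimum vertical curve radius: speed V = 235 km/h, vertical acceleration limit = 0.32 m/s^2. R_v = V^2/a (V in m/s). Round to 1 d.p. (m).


Convert speed: V = 235 / 3.6 = 65.2778 m/s
V^2 = 4261.1883 m^2/s^2
R_v = 4261.1883 / 0.32
R_v = 13316.2 m

13316.2


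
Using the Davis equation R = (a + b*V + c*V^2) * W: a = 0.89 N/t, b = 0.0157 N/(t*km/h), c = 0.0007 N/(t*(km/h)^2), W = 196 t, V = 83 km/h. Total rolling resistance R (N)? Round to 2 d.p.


b*V = 0.0157 * 83 = 1.3031
c*V^2 = 0.0007 * 6889 = 4.8223
R_per_t = 0.89 + 1.3031 + 4.8223 = 7.0154 N/t
R_total = 7.0154 * 196 = 1375.02 N

1375.02


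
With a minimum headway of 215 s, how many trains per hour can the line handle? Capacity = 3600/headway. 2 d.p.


Capacity = 3600 / headway
Capacity = 3600 / 215
Capacity = 16.74 trains/hour

16.74


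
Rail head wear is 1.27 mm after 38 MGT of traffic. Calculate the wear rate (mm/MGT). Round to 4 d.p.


Wear rate = total wear / cumulative tonnage
Rate = 1.27 / 38
Rate = 0.0334 mm/MGT

0.0334


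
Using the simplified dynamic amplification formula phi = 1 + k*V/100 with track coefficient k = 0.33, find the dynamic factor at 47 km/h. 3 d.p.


phi = 1 + k * V / 100
phi = 1 + 0.33 * 47 / 100
phi = 1 + 0.1551
phi = 1.155

1.155


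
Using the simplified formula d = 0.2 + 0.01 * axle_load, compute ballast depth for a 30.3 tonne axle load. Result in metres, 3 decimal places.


d = 0.2 + 0.01 * 30.3
d = 0.2 + 0.303
d = 0.503 m

0.503


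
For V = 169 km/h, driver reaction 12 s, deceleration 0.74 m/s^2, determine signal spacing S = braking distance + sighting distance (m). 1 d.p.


V = 169 / 3.6 = 46.9444 m/s
Braking distance = 46.9444^2 / (2*0.74) = 1489.0411 m
Sighting distance = 46.9444 * 12 = 563.3333 m
S = 1489.0411 + 563.3333 = 2052.4 m

2052.4


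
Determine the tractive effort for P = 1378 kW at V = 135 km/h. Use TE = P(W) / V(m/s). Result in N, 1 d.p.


Convert: P = 1378 kW = 1378000 W
V = 135 / 3.6 = 37.5 m/s
TE = 1378000 / 37.5
TE = 36746.7 N

36746.7


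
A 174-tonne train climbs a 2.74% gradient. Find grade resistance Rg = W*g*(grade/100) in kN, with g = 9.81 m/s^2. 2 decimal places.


Rg = W * 9.81 * grade / 100
Rg = 174 * 9.81 * 2.74 / 100
Rg = 1706.94 * 0.0274
Rg = 46.77 kN

46.77


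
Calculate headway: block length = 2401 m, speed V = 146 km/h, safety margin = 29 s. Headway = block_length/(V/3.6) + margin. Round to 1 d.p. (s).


V = 146 / 3.6 = 40.5556 m/s
Block traversal time = 2401 / 40.5556 = 59.2027 s
Headway = 59.2027 + 29
Headway = 88.2 s

88.2


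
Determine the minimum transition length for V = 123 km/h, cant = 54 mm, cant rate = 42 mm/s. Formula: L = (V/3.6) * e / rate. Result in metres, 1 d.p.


Convert speed: V = 123 / 3.6 = 34.1667 m/s
L = 34.1667 * 54 / 42
L = 1845.0 / 42
L = 43.9 m

43.9


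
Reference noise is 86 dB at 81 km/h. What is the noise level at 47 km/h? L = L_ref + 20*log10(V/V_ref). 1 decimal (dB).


V/V_ref = 47 / 81 = 0.580247
log10(0.580247) = -0.236387
20 * -0.236387 = -4.7277
L = 86 + -4.7277 = 81.3 dB

81.3


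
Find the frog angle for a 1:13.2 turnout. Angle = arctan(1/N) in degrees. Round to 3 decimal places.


1/N = 1/13.2 = 0.075758
angle = arctan(0.075758) = 0.075613 rad
angle = 0.075613 * 180/pi = 4.332 degrees

4.332


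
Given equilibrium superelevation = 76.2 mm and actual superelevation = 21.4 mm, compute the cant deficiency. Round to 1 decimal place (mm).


Cant deficiency = equilibrium cant - actual cant
CD = 76.2 - 21.4
CD = 54.8 mm

54.8


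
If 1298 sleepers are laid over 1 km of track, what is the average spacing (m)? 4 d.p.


Spacing = 1000 m / number of sleepers
Spacing = 1000 / 1298
Spacing = 0.7704 m

0.7704


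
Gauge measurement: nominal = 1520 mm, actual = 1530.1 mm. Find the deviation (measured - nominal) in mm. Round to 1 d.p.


Deviation = measured - nominal
Deviation = 1530.1 - 1520
Deviation = 10.1 mm

10.1


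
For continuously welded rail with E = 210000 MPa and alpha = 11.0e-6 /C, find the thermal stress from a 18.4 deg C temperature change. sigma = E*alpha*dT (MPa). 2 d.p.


sigma = E * alpha * dT
sigma = 210000 * 11.0e-6 * 18.4
sigma = 2.31 * 18.4
sigma = 42.50 MPa

42.50


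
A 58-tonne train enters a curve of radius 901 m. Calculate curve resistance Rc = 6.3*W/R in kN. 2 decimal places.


Rc = 6.3 * W / R
Rc = 6.3 * 58 / 901
Rc = 365.4 / 901
Rc = 0.41 kN

0.41


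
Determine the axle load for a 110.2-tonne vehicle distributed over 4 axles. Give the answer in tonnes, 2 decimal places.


Load per axle = total weight / number of axles
Load = 110.2 / 4
Load = 27.55 tonnes

27.55


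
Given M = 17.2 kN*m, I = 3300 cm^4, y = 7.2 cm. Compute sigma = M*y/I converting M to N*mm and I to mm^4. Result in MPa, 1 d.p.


Convert units:
M = 17.2 kN*m = 17200000 N*mm
y = 7.2 cm = 72 mm
I = 3300 cm^4 = 33000000 mm^4
sigma = 17200000 * 72 / 33000000
sigma = 37.5 MPa

37.5


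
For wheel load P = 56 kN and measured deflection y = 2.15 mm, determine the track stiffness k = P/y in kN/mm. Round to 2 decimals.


Track stiffness k = P / y
k = 56 / 2.15
k = 26.05 kN/mm

26.05


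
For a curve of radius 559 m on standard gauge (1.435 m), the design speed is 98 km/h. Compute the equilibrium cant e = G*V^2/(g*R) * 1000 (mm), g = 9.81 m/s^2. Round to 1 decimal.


Convert speed: V = 98 / 3.6 = 27.2222 m/s
Apply formula: e = 1.435 * 27.2222^2 / (9.81 * 559)
e = 1.435 * 741.0494 / 5483.79
e = 0.193918 m = 193.9 mm

193.9


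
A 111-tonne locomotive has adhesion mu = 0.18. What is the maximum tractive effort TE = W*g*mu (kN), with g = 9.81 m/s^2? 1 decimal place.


TE_max = W * g * mu
TE_max = 111 * 9.81 * 0.18
TE_max = 1088.91 * 0.18
TE_max = 196.0 kN

196.0


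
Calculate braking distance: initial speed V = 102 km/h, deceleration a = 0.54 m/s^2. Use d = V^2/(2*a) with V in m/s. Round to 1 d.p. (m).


Convert speed: V = 102 / 3.6 = 28.3333 m/s
V^2 = 802.7778
d = 802.7778 / (2 * 0.54)
d = 802.7778 / 1.08
d = 743.3 m

743.3


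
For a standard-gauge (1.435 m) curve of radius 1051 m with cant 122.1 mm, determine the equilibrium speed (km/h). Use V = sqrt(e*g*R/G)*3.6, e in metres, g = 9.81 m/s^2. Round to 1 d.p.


Convert cant: e = 122.1 mm = 0.1221 m
V_ms = sqrt(0.1221 * 9.81 * 1051 / 1.435)
V_ms = sqrt(877.274461) = 29.6188 m/s
V = 29.6188 * 3.6 = 106.6 km/h

106.6


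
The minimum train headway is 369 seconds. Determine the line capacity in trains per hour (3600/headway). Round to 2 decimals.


Capacity = 3600 / headway
Capacity = 3600 / 369
Capacity = 9.76 trains/hour

9.76


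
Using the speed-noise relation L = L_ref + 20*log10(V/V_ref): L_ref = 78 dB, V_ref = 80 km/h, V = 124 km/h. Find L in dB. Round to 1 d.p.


V/V_ref = 124 / 80 = 1.55
log10(1.55) = 0.190332
20 * 0.190332 = 3.8066
L = 78 + 3.8066 = 81.8 dB

81.8


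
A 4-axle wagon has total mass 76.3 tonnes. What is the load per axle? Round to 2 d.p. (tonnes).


Load per axle = total weight / number of axles
Load = 76.3 / 4
Load = 19.08 tonnes

19.08


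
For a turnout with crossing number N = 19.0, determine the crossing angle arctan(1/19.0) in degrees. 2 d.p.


1/N = 1/19.0 = 0.052632
angle = arctan(0.052632) = 0.052583 rad
angle = 0.052583 * 180/pi = 3.01 degrees

3.01


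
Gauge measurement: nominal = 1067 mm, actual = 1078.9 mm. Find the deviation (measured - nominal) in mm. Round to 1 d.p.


Deviation = measured - nominal
Deviation = 1078.9 - 1067
Deviation = 11.9 mm

11.9


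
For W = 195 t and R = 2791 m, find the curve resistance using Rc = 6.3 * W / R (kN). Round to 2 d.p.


Rc = 6.3 * W / R
Rc = 6.3 * 195 / 2791
Rc = 1228.5 / 2791
Rc = 0.44 kN

0.44


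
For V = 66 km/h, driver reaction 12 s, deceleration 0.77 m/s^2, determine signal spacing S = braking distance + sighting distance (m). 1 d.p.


V = 66 / 3.6 = 18.3333 m/s
Braking distance = 18.3333^2 / (2*0.77) = 218.254 m
Sighting distance = 18.3333 * 12 = 220.0 m
S = 218.254 + 220.0 = 438.3 m

438.3


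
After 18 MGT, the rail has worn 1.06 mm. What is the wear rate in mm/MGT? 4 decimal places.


Wear rate = total wear / cumulative tonnage
Rate = 1.06 / 18
Rate = 0.0589 mm/MGT

0.0589


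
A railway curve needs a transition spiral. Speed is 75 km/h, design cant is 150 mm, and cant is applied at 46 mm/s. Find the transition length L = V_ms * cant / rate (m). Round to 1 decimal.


Convert speed: V = 75 / 3.6 = 20.8333 m/s
L = 20.8333 * 150 / 46
L = 3125.0 / 46
L = 67.9 m

67.9


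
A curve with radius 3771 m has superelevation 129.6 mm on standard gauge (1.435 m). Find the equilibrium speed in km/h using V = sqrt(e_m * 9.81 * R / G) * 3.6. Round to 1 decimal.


Convert cant: e = 129.6 mm = 0.1296 m
V_ms = sqrt(0.1296 * 9.81 * 3771 / 1.435)
V_ms = sqrt(3341.016652) = 57.8015 m/s
V = 57.8015 * 3.6 = 208.1 km/h

208.1


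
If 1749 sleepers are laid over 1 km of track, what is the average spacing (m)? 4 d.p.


Spacing = 1000 m / number of sleepers
Spacing = 1000 / 1749
Spacing = 0.5718 m

0.5718


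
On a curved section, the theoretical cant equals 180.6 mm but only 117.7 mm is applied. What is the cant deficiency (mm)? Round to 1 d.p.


Cant deficiency = equilibrium cant - actual cant
CD = 180.6 - 117.7
CD = 62.9 mm

62.9


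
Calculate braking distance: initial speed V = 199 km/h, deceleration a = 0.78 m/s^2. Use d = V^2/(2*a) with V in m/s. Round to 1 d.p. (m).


Convert speed: V = 199 / 3.6 = 55.2778 m/s
V^2 = 3055.6327
d = 3055.6327 / (2 * 0.78)
d = 3055.6327 / 1.56
d = 1958.7 m

1958.7


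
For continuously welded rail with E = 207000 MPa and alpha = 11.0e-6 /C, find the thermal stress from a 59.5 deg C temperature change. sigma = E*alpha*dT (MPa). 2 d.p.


sigma = E * alpha * dT
sigma = 207000 * 11.0e-6 * 59.5
sigma = 2.277 * 59.5
sigma = 135.48 MPa

135.48


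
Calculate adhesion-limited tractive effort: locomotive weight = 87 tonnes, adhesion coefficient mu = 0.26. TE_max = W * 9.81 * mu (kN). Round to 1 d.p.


TE_max = W * g * mu
TE_max = 87 * 9.81 * 0.26
TE_max = 853.47 * 0.26
TE_max = 221.9 kN

221.9


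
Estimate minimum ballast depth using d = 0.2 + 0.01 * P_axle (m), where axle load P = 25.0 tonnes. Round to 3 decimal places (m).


d = 0.2 + 0.01 * 25.0
d = 0.2 + 0.25
d = 0.450 m

0.450


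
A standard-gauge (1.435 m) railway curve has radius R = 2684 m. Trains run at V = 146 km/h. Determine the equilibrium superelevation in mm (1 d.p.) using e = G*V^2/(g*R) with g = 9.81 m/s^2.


Convert speed: V = 146 / 3.6 = 40.5556 m/s
Apply formula: e = 1.435 * 40.5556^2 / (9.81 * 2684)
e = 1.435 * 1644.7531 / 26330.04
e = 0.08964 m = 89.6 mm

89.6


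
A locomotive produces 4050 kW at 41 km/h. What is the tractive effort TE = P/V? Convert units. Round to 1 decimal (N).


Convert: P = 4050 kW = 4050000 W
V = 41 / 3.6 = 11.3889 m/s
TE = 4050000 / 11.3889
TE = 355609.8 N

355609.8


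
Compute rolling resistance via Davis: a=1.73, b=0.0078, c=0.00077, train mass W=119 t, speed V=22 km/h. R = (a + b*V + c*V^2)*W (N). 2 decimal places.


b*V = 0.0078 * 22 = 0.1716
c*V^2 = 0.00077 * 484 = 0.37268
R_per_t = 1.73 + 0.1716 + 0.37268 = 2.27428 N/t
R_total = 2.27428 * 119 = 270.64 N

270.64


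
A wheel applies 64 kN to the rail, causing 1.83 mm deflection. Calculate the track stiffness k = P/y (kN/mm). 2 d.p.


Track stiffness k = P / y
k = 64 / 1.83
k = 34.97 kN/mm

34.97


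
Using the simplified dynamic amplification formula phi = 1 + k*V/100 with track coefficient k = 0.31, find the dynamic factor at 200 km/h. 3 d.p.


phi = 1 + k * V / 100
phi = 1 + 0.31 * 200 / 100
phi = 1 + 0.62
phi = 1.620

1.620


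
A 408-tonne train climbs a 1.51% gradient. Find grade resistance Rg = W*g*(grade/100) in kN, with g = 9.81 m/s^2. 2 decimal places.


Rg = W * 9.81 * grade / 100
Rg = 408 * 9.81 * 1.51 / 100
Rg = 4002.48 * 0.0151
Rg = 60.44 kN

60.44


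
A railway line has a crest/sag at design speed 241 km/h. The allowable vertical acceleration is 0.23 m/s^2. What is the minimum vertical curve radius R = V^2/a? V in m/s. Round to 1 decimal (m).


Convert speed: V = 241 / 3.6 = 66.9444 m/s
V^2 = 4481.5586 m^2/s^2
R_v = 4481.5586 / 0.23
R_v = 19485.0 m

19485.0


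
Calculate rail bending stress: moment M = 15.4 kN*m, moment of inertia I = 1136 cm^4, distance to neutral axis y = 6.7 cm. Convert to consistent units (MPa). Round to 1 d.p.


Convert units:
M = 15.4 kN*m = 15400000 N*mm
y = 6.7 cm = 67 mm
I = 1136 cm^4 = 11360000 mm^4
sigma = 15400000 * 67 / 11360000
sigma = 90.8 MPa

90.8


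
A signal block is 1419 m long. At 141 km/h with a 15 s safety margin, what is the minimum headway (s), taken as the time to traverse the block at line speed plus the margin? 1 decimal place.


V = 141 / 3.6 = 39.1667 m/s
Block traversal time = 1419 / 39.1667 = 36.2298 s
Headway = 36.2298 + 15
Headway = 51.2 s

51.2


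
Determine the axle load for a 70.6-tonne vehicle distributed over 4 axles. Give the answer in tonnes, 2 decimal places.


Load per axle = total weight / number of axles
Load = 70.6 / 4
Load = 17.65 tonnes

17.65


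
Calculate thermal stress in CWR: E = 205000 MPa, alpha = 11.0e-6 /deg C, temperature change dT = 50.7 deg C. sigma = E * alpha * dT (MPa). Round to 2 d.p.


sigma = E * alpha * dT
sigma = 205000 * 11.0e-6 * 50.7
sigma = 2.255 * 50.7
sigma = 114.33 MPa

114.33


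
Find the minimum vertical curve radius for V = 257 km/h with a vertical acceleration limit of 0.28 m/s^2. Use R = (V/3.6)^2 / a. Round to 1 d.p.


Convert speed: V = 257 / 3.6 = 71.3889 m/s
V^2 = 5096.3735 m^2/s^2
R_v = 5096.3735 / 0.28
R_v = 18201.3 m

18201.3


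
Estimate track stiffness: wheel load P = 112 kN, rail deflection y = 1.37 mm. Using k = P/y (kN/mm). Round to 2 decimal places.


Track stiffness k = P / y
k = 112 / 1.37
k = 81.75 kN/mm

81.75


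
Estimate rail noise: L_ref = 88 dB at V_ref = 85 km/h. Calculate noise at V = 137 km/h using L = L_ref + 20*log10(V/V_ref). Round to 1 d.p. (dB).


V/V_ref = 137 / 85 = 1.611765
log10(1.611765) = 0.207302
20 * 0.207302 = 4.146
L = 88 + 4.146 = 92.1 dB

92.1


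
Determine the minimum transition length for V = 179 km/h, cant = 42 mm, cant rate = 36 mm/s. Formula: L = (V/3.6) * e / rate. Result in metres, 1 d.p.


Convert speed: V = 179 / 3.6 = 49.7222 m/s
L = 49.7222 * 42 / 36
L = 2088.3333 / 36
L = 58.0 m

58.0


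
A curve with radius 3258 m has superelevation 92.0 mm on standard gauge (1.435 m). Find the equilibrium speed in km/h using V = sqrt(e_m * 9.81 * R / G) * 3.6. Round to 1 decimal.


Convert cant: e = 92.0 mm = 0.0920 m
V_ms = sqrt(0.0920 * 9.81 * 3258 / 1.435)
V_ms = sqrt(2049.066314) = 45.2666 m/s
V = 45.2666 * 3.6 = 163.0 km/h

163.0


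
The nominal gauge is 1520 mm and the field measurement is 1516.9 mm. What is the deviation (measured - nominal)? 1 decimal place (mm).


Deviation = measured - nominal
Deviation = 1516.9 - 1520
Deviation = -3.1 mm

-3.1


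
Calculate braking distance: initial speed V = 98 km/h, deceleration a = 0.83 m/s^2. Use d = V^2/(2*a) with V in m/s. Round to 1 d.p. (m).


Convert speed: V = 98 / 3.6 = 27.2222 m/s
V^2 = 741.0494
d = 741.0494 / (2 * 0.83)
d = 741.0494 / 1.66
d = 446.4 m

446.4


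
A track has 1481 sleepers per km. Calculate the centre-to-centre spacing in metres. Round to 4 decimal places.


Spacing = 1000 m / number of sleepers
Spacing = 1000 / 1481
Spacing = 0.6752 m

0.6752


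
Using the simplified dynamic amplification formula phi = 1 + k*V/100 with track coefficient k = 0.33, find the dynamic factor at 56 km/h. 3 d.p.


phi = 1 + k * V / 100
phi = 1 + 0.33 * 56 / 100
phi = 1 + 0.1848
phi = 1.185

1.185


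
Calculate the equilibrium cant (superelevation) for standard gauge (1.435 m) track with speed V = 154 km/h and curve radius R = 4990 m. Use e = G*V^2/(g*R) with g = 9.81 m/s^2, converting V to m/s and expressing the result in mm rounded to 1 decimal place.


Convert speed: V = 154 / 3.6 = 42.7778 m/s
Apply formula: e = 1.435 * 42.7778^2 / (9.81 * 4990)
e = 1.435 * 1829.9383 / 48951.9
e = 0.053644 m = 53.6 mm

53.6
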